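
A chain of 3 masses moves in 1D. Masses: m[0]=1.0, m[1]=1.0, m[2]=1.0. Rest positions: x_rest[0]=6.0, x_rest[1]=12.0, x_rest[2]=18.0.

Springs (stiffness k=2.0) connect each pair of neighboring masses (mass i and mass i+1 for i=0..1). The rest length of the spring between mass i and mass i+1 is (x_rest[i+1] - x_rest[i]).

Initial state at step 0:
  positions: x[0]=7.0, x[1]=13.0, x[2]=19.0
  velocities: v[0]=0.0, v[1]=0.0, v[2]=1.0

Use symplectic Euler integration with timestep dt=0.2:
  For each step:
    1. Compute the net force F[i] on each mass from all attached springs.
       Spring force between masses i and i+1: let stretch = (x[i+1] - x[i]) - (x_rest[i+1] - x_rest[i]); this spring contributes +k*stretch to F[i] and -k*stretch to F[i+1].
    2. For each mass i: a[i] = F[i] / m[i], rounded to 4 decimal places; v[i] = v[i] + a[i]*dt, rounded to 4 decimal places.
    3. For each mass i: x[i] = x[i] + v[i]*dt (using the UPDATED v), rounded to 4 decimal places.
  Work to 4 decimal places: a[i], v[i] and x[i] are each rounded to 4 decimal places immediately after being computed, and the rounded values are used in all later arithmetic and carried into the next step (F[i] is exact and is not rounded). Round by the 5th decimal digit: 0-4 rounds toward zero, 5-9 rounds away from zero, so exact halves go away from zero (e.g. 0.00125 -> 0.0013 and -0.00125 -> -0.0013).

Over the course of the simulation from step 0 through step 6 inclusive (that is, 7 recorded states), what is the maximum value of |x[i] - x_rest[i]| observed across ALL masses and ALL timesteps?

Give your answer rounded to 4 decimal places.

Step 0: x=[7.0000 13.0000 19.0000] v=[0.0000 0.0000 1.0000]
Step 1: x=[7.0000 13.0000 19.2000] v=[0.0000 0.0000 1.0000]
Step 2: x=[7.0000 13.0160 19.3840] v=[0.0000 0.0800 0.9200]
Step 3: x=[7.0013 13.0602 19.5386] v=[0.0064 0.2208 0.7728]
Step 4: x=[7.0073 13.1379 19.6549] v=[0.0300 0.3886 0.5814]
Step 5: x=[7.0237 13.2465 19.7298] v=[0.0822 0.5432 0.3746]
Step 6: x=[7.0580 13.3760 19.7661] v=[0.1713 0.6474 0.1813]
Max displacement = 1.7661

Answer: 1.7661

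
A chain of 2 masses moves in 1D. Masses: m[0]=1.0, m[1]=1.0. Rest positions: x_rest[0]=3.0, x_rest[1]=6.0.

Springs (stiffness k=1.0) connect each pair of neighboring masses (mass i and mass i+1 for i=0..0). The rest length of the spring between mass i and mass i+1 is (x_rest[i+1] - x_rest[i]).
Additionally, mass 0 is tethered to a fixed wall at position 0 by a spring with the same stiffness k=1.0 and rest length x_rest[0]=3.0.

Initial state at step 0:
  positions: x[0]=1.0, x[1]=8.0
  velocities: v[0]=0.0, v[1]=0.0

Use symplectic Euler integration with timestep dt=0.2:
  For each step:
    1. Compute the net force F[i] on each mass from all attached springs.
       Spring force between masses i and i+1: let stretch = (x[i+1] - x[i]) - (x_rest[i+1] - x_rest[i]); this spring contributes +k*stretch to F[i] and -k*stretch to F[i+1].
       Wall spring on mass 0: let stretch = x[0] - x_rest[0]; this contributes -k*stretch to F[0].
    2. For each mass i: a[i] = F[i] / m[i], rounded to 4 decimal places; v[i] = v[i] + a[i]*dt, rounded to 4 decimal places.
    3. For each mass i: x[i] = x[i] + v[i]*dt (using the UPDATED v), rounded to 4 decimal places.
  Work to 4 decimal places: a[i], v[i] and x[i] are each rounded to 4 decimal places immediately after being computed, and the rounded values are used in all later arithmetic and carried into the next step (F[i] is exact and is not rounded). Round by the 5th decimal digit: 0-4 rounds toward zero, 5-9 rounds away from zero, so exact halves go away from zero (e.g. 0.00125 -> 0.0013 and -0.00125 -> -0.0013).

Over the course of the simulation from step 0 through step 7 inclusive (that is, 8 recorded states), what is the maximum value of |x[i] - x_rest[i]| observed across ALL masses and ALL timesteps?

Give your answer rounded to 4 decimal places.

Step 0: x=[1.0000 8.0000] v=[0.0000 0.0000]
Step 1: x=[1.2400 7.8400] v=[1.2000 -0.8000]
Step 2: x=[1.6944 7.5360] v=[2.2720 -1.5200]
Step 3: x=[2.3147 7.1183] v=[3.1014 -2.0883]
Step 4: x=[3.0345 6.6285] v=[3.5992 -2.4490]
Step 5: x=[3.7767 6.1149] v=[3.7111 -2.5678]
Step 6: x=[4.4614 5.6278] v=[3.4234 -2.4354]
Step 7: x=[5.0143 5.2141] v=[2.7644 -2.0687]
Max displacement = 2.0143

Answer: 2.0143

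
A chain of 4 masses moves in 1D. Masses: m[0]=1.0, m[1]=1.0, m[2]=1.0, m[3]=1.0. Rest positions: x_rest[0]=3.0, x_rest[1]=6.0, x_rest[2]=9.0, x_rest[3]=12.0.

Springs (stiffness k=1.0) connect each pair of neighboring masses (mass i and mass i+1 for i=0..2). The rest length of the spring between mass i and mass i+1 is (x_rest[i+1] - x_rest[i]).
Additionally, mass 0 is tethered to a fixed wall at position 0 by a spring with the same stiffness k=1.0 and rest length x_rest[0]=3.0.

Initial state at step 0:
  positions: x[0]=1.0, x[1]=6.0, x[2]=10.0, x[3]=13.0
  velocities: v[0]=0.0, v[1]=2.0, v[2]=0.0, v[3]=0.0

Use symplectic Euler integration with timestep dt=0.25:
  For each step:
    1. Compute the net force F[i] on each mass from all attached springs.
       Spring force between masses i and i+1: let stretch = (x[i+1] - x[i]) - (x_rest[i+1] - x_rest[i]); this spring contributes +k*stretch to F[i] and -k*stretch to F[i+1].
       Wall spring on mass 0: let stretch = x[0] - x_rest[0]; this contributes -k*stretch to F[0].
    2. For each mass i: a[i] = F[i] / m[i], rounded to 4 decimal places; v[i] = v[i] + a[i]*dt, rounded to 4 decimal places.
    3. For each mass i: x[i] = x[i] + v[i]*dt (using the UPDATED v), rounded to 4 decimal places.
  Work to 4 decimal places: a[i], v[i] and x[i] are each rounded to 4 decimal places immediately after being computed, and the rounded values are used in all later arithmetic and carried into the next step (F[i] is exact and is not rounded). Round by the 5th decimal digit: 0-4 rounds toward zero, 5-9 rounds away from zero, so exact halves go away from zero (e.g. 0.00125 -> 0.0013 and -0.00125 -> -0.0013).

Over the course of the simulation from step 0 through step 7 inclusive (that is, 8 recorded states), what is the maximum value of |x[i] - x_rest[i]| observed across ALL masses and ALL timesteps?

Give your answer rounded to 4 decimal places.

Step 0: x=[1.0000 6.0000 10.0000 13.0000] v=[0.0000 2.0000 0.0000 0.0000]
Step 1: x=[1.2500 6.4375 9.9375 13.0000] v=[1.0000 1.7500 -0.2500 0.0000]
Step 2: x=[1.7461 6.7695 9.8477 12.9961] v=[1.9844 1.3281 -0.3594 -0.0156]
Step 3: x=[2.4470 6.9800 9.7622 12.9829] v=[2.8037 0.8418 -0.3419 -0.0527]
Step 4: x=[3.2783 7.0810 9.7041 12.9559] v=[3.3252 0.4041 -0.2323 -0.1079]
Step 5: x=[4.1424 7.1083 9.6853 12.9132] v=[3.4563 0.1092 -0.0751 -0.1709]
Step 6: x=[4.9330 7.1113 9.7072 12.8562] v=[3.1622 0.0120 0.0876 -0.2279]
Step 7: x=[5.5514 7.1404 9.7637 12.7899] v=[2.4735 0.1164 0.2259 -0.2652]
Max displacement = 2.5514

Answer: 2.5514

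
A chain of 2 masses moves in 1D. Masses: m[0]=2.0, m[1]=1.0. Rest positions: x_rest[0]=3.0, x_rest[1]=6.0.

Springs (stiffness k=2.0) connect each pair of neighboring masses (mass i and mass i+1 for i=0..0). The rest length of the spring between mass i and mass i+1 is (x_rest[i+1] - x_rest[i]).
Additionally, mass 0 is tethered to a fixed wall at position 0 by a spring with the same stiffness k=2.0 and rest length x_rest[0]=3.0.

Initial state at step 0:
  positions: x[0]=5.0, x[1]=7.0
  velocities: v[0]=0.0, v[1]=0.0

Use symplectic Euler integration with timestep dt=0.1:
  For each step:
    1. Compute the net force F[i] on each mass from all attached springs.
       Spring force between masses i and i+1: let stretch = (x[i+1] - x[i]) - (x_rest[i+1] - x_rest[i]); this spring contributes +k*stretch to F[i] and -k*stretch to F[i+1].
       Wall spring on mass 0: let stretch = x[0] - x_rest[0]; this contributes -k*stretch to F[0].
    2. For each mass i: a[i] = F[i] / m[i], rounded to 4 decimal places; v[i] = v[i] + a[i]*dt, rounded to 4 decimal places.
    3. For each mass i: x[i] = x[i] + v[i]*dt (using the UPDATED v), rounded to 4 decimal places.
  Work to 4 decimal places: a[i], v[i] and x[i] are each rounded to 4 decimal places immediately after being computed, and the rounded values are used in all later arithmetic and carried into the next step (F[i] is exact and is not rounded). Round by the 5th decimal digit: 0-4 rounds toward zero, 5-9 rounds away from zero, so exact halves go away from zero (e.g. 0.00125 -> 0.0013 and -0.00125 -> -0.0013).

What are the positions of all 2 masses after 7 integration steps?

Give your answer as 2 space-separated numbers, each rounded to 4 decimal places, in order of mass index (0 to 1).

Answer: 4.2555 7.4414

Derivation:
Step 0: x=[5.0000 7.0000] v=[0.0000 0.0000]
Step 1: x=[4.9700 7.0200] v=[-0.3000 0.2000]
Step 2: x=[4.9108 7.0590] v=[-0.5920 0.3900]
Step 3: x=[4.8240 7.1150] v=[-0.8683 0.5604]
Step 4: x=[4.7118 7.1852] v=[-1.1216 0.7022]
Step 5: x=[4.5773 7.2660] v=[-1.3454 0.8075]
Step 6: x=[4.4239 7.3530] v=[-1.5343 0.8698]
Step 7: x=[4.2555 7.4414] v=[-1.6838 0.8840]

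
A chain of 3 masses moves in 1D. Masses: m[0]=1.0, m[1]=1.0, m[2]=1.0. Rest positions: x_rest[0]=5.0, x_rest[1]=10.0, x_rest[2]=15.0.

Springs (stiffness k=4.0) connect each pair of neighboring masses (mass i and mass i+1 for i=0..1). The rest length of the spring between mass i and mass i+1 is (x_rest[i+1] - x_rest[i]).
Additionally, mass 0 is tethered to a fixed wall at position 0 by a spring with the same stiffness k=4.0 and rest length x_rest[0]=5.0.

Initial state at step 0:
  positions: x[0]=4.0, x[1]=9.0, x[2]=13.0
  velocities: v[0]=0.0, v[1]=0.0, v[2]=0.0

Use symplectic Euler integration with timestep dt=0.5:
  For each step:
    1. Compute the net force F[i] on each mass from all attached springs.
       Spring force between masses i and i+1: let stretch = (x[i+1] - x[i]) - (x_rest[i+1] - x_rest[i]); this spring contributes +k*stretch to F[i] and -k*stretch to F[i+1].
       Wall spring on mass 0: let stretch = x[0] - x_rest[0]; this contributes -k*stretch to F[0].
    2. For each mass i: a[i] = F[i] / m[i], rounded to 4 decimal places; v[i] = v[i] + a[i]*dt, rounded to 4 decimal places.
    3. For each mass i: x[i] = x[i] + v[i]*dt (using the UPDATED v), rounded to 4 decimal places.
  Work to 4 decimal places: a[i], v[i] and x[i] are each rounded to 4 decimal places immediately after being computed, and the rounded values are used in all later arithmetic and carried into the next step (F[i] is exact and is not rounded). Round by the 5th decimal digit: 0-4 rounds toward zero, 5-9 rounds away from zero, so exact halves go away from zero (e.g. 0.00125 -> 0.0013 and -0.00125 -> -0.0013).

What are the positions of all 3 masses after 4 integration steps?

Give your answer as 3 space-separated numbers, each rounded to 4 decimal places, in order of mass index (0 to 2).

Step 0: x=[4.0000 9.0000 13.0000] v=[0.0000 0.0000 0.0000]
Step 1: x=[5.0000 8.0000 14.0000] v=[2.0000 -2.0000 2.0000]
Step 2: x=[4.0000 10.0000 14.0000] v=[-2.0000 4.0000 0.0000]
Step 3: x=[5.0000 10.0000 15.0000] v=[2.0000 0.0000 2.0000]
Step 4: x=[6.0000 10.0000 16.0000] v=[2.0000 0.0000 2.0000]

Answer: 6.0000 10.0000 16.0000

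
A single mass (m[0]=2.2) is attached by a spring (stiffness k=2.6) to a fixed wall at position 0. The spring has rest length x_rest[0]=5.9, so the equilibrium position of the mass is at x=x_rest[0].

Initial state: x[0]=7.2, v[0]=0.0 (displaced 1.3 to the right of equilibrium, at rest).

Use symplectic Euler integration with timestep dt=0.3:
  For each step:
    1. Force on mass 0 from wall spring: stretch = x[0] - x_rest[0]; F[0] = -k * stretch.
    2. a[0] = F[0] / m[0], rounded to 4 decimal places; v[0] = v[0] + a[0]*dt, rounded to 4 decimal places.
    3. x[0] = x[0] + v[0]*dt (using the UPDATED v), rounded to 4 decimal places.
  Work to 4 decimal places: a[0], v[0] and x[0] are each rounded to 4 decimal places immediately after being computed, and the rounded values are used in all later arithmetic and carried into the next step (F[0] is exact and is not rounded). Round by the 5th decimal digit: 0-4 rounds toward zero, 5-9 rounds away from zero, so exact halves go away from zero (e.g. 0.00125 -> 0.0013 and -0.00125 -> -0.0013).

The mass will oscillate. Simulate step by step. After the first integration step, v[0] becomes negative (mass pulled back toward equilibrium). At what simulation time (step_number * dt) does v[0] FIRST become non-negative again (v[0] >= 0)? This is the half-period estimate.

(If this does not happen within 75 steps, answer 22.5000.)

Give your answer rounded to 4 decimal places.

Step 0: x=[7.2000] v=[0.0000]
Step 1: x=[7.0617] v=[-0.4609]
Step 2: x=[6.7999] v=[-0.8728]
Step 3: x=[6.4423] v=[-1.1919]
Step 4: x=[6.0270] v=[-1.3842]
Step 5: x=[5.5982] v=[-1.4292]
Step 6: x=[5.2015] v=[-1.3222]
Step 7: x=[4.8791] v=[-1.0746]
Step 8: x=[4.6653] v=[-0.7127]
Step 9: x=[4.5828] v=[-0.2749]
Step 10: x=[4.6404] v=[0.1921]
First v>=0 after going negative at step 10, time=3.0000

Answer: 3.0000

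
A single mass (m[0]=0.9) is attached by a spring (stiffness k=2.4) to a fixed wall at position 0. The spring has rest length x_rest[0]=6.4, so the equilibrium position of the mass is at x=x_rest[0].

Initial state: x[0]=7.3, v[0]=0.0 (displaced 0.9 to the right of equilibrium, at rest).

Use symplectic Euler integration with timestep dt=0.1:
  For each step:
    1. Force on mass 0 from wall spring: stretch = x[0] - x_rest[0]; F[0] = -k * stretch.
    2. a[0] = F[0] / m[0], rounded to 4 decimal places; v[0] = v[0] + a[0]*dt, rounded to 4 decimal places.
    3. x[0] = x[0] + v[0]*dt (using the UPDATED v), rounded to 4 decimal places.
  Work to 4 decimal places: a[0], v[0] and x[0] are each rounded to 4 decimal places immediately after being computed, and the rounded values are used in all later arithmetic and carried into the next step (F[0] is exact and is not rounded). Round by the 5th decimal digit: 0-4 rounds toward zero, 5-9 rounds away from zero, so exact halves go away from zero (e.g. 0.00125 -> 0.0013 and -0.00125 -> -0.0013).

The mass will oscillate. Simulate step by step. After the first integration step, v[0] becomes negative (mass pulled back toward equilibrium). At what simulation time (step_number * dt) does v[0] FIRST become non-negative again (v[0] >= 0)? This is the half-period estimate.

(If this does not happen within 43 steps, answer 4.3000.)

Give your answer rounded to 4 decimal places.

Answer: 2.0000

Derivation:
Step 0: x=[7.3000] v=[0.0000]
Step 1: x=[7.2760] v=[-0.2400]
Step 2: x=[7.2286] v=[-0.4736]
Step 3: x=[7.1591] v=[-0.6946]
Step 4: x=[7.0694] v=[-0.8970]
Step 5: x=[6.9619] v=[-1.0755]
Step 6: x=[6.8394] v=[-1.2253]
Step 7: x=[6.7052] v=[-1.3425]
Step 8: x=[6.5628] v=[-1.4239]
Step 9: x=[6.4161] v=[-1.4673]
Step 10: x=[6.2689] v=[-1.4716]
Step 11: x=[6.1252] v=[-1.4366]
Step 12: x=[5.9889] v=[-1.3633]
Step 13: x=[5.8635] v=[-1.2537]
Step 14: x=[5.7524] v=[-1.1106]
Step 15: x=[5.6586] v=[-0.9379]
Step 16: x=[5.5846] v=[-0.7402]
Step 17: x=[5.5323] v=[-0.5228]
Step 18: x=[5.5032] v=[-0.2914]
Step 19: x=[5.4980] v=[-0.0523]
Step 20: x=[5.5168] v=[0.1882]
First v>=0 after going negative at step 20, time=2.0000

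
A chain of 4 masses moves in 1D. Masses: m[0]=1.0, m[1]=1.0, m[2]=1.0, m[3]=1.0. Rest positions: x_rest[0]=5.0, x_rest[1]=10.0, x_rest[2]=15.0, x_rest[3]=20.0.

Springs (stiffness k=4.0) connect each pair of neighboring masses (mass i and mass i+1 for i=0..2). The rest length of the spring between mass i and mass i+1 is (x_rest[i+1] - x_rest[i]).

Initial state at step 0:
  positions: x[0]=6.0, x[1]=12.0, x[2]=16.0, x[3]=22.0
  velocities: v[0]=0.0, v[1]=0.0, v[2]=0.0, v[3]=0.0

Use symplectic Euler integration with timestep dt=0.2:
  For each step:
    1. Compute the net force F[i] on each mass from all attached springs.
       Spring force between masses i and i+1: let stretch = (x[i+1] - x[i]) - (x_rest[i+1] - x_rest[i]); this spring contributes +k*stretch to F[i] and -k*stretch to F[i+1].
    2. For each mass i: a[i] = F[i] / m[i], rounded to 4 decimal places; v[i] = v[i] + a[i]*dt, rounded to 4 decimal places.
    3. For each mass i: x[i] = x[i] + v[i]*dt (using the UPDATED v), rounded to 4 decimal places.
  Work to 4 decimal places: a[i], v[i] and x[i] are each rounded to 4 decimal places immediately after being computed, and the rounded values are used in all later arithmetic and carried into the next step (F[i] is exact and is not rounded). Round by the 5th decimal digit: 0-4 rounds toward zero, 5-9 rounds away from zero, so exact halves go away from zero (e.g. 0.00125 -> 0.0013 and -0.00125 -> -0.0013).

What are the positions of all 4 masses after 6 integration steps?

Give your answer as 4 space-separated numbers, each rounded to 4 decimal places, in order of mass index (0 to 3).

Answer: 6.5492 11.6779 16.3221 21.4508

Derivation:
Step 0: x=[6.0000 12.0000 16.0000 22.0000] v=[0.0000 0.0000 0.0000 0.0000]
Step 1: x=[6.1600 11.6800 16.3200 21.8400] v=[0.8000 -1.6000 1.6000 -0.8000]
Step 2: x=[6.4032 11.2192 16.7808 21.5968] v=[1.2160 -2.3040 2.3040 -1.2160]
Step 3: x=[6.6170 10.8777 17.1223 21.3830] v=[1.0688 -1.7075 1.7075 -1.0688]
Step 4: x=[6.7125 10.8536 17.1464 21.2875] v=[0.4774 -0.1204 0.1204 -0.4774]
Step 5: x=[6.6706 11.1738 16.8262 21.3294] v=[-0.2097 1.6010 -1.6010 0.2097]
Step 6: x=[6.5492 11.6779 16.3221 21.4508] v=[-0.6071 2.5204 -2.5204 0.6071]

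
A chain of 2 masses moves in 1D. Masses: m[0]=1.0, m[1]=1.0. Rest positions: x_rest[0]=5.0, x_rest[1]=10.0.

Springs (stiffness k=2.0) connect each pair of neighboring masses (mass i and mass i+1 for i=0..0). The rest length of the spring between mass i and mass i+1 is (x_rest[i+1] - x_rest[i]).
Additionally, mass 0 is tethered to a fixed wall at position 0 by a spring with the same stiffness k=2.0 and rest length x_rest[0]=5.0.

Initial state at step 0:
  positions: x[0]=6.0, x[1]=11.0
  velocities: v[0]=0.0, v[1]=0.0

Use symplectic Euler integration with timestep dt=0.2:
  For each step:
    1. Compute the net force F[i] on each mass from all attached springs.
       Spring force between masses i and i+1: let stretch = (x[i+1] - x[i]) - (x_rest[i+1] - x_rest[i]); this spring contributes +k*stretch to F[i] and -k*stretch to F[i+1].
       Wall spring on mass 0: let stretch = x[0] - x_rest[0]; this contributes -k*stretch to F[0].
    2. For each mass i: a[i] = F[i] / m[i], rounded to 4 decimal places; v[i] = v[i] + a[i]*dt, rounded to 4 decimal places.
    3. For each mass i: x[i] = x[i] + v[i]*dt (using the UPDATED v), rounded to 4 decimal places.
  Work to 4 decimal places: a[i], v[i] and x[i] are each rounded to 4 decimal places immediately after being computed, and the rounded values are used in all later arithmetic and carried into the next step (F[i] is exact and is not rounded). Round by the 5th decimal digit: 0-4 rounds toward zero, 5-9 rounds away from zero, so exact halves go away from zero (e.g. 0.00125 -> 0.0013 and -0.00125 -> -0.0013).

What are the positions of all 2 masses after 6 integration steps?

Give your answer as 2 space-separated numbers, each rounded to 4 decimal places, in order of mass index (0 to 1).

Step 0: x=[6.0000 11.0000] v=[0.0000 0.0000]
Step 1: x=[5.9200 11.0000] v=[-0.4000 0.0000]
Step 2: x=[5.7728 10.9936] v=[-0.7360 -0.0320]
Step 3: x=[5.5814 10.9695] v=[-0.9568 -0.1203]
Step 4: x=[5.3746 10.9144] v=[-1.0341 -0.2755]
Step 5: x=[5.1810 10.8161] v=[-0.9680 -0.4914]
Step 6: x=[5.0237 10.6670] v=[-0.7864 -0.7454]

Answer: 5.0237 10.6670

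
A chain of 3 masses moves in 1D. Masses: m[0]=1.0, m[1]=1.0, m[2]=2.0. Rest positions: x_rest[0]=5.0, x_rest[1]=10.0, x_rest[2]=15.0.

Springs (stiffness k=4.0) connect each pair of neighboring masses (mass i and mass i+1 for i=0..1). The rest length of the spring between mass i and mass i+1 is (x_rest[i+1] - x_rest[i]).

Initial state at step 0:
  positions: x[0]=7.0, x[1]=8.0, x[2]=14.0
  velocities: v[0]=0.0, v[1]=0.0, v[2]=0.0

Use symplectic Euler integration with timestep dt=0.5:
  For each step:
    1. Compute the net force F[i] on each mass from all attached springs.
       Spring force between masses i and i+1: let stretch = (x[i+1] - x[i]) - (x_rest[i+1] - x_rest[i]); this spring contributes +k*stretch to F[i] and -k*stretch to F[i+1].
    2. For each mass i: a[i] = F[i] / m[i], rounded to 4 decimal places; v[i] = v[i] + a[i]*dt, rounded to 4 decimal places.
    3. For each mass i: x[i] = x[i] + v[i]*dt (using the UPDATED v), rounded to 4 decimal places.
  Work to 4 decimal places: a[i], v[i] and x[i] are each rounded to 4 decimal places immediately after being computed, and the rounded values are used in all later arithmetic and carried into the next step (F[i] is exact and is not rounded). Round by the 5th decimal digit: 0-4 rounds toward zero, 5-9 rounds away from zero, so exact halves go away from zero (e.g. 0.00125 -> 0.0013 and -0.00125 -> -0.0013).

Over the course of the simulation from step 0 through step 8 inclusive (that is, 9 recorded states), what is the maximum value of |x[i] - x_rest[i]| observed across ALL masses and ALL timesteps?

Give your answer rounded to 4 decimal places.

Answer: 3.7500

Derivation:
Step 0: x=[7.0000 8.0000 14.0000] v=[0.0000 0.0000 0.0000]
Step 1: x=[3.0000 13.0000 13.5000] v=[-8.0000 10.0000 -1.0000]
Step 2: x=[4.0000 8.5000 15.2500] v=[2.0000 -9.0000 3.5000]
Step 3: x=[4.5000 6.2500 16.1250] v=[1.0000 -4.5000 1.7500]
Step 4: x=[1.7500 12.1250 14.5625] v=[-5.5000 11.7500 -3.1250]
Step 5: x=[4.3750 10.0625 14.2813] v=[5.2500 -4.1250 -0.5625]
Step 6: x=[7.6875 6.5313 14.3907] v=[6.6250 -7.0624 0.2187]
Step 7: x=[4.8438 12.0157 13.0704] v=[-5.6874 10.9688 -2.6407]
Step 8: x=[4.1720 11.3829 13.7227] v=[-1.3436 -1.2656 1.3046]
Max displacement = 3.7500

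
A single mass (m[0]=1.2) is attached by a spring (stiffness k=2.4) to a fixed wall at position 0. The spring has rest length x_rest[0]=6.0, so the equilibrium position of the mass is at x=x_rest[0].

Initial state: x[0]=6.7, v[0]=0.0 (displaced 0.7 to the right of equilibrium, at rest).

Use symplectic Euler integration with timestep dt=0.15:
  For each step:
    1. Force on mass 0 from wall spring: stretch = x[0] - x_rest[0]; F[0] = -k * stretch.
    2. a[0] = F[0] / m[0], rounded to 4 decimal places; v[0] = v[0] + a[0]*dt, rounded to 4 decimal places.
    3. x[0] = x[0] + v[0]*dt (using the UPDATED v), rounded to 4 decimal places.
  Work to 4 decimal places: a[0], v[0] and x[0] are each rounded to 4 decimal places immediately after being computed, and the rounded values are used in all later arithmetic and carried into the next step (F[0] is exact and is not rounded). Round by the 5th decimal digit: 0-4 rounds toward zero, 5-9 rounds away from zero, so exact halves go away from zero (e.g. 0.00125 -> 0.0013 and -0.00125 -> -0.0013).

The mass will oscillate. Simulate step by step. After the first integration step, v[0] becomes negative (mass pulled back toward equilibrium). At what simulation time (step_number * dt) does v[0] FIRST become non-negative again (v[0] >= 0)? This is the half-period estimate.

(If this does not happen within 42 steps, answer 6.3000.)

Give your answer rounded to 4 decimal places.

Answer: 2.2500

Derivation:
Step 0: x=[6.7000] v=[0.0000]
Step 1: x=[6.6685] v=[-0.2100]
Step 2: x=[6.6069] v=[-0.4106]
Step 3: x=[6.5180] v=[-0.5927]
Step 4: x=[6.4058] v=[-0.7481]
Step 5: x=[6.2753] v=[-0.8698]
Step 6: x=[6.1324] v=[-0.9524]
Step 7: x=[5.9836] v=[-0.9921]
Step 8: x=[5.8355] v=[-0.9872]
Step 9: x=[5.6948] v=[-0.9379]
Step 10: x=[5.5679] v=[-0.8463]
Step 11: x=[5.4604] v=[-0.7167]
Step 12: x=[5.3772] v=[-0.5548]
Step 13: x=[5.3220] v=[-0.3680]
Step 14: x=[5.2973] v=[-0.1646]
Step 15: x=[5.3042] v=[0.0462]
First v>=0 after going negative at step 15, time=2.2500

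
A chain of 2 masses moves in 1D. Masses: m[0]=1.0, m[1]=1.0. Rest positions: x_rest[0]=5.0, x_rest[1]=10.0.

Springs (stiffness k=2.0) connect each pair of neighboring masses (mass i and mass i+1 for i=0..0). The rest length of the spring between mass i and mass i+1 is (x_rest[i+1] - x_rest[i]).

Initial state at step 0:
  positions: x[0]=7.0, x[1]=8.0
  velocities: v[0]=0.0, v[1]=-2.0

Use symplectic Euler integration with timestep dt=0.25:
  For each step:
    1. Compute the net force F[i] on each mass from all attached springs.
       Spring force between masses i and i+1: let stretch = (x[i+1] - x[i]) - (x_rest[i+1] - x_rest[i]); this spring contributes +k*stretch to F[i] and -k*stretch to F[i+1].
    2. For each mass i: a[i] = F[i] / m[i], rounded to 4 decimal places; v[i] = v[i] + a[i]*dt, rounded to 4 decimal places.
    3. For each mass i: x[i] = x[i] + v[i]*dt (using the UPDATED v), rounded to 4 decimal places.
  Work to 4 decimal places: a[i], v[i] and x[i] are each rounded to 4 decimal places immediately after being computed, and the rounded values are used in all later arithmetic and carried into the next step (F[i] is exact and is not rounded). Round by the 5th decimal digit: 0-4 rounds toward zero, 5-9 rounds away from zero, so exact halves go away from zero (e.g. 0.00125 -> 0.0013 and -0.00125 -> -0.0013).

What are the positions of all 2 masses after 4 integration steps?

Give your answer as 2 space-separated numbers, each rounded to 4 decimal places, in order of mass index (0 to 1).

Answer: 3.1289 9.8711

Derivation:
Step 0: x=[7.0000 8.0000] v=[0.0000 -2.0000]
Step 1: x=[6.5000 8.0000] v=[-2.0000 0.0000]
Step 2: x=[5.5625 8.4375] v=[-3.7500 1.7500]
Step 3: x=[4.3594 9.1406] v=[-4.8125 2.8125]
Step 4: x=[3.1289 9.8711] v=[-4.9219 2.9219]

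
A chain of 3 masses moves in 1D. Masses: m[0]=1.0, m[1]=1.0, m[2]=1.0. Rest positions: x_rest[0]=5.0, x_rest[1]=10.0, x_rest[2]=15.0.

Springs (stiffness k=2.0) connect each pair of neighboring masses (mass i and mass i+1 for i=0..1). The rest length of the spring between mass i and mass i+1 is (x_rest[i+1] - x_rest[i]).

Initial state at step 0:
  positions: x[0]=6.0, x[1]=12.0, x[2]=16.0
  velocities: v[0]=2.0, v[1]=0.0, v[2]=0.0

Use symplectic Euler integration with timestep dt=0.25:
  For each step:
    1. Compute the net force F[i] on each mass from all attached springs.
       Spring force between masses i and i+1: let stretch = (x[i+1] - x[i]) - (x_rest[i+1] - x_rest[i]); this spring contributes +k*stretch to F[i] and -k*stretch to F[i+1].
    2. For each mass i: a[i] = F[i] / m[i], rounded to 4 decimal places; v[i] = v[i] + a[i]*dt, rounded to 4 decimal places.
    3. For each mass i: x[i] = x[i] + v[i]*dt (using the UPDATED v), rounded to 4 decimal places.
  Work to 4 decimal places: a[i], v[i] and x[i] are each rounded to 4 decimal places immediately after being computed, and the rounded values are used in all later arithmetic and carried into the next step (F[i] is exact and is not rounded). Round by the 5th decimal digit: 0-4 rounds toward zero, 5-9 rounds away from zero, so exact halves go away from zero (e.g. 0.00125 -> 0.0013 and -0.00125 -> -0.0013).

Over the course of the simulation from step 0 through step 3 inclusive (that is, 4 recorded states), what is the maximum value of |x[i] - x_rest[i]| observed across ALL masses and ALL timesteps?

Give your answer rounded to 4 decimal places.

Answer: 2.7988

Derivation:
Step 0: x=[6.0000 12.0000 16.0000] v=[2.0000 0.0000 0.0000]
Step 1: x=[6.6250 11.7500 16.1250] v=[2.5000 -1.0000 0.5000]
Step 2: x=[7.2656 11.4063 16.3281] v=[2.5625 -1.3750 0.8125]
Step 3: x=[7.7988 11.1602 16.5410] v=[2.1329 -0.9845 0.8516]
Max displacement = 2.7988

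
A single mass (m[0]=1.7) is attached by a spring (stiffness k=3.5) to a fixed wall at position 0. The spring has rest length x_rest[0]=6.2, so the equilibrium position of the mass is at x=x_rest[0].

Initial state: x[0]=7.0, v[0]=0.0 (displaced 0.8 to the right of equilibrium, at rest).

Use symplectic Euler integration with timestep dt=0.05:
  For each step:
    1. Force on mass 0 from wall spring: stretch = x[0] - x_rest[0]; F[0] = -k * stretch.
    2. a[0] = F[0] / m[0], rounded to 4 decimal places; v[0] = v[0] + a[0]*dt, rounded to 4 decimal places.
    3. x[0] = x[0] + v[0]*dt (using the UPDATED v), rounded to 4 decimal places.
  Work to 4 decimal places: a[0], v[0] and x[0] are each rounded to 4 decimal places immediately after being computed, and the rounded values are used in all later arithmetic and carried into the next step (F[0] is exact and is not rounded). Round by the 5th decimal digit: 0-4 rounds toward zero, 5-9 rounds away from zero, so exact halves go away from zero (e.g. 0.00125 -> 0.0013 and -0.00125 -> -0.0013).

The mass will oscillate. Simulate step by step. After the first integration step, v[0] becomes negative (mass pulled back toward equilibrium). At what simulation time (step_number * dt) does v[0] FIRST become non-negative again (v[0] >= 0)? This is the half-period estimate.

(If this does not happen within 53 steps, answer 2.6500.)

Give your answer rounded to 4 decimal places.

Answer: 2.2000

Derivation:
Step 0: x=[7.0000] v=[0.0000]
Step 1: x=[6.9959] v=[-0.0824]
Step 2: x=[6.9877] v=[-0.1643]
Step 3: x=[6.9754] v=[-0.2454]
Step 4: x=[6.9591] v=[-0.3252]
Step 5: x=[6.9389] v=[-0.4033]
Step 6: x=[6.9149] v=[-0.4794]
Step 7: x=[6.8873] v=[-0.5530]
Step 8: x=[6.8561] v=[-0.6238]
Step 9: x=[6.8215] v=[-0.6913]
Step 10: x=[6.7837] v=[-0.7553]
Step 11: x=[6.7429] v=[-0.8154]
Step 12: x=[6.6993] v=[-0.8713]
Step 13: x=[6.6532] v=[-0.9227]
Step 14: x=[6.6047] v=[-0.9694]
Step 15: x=[6.5541] v=[-1.0111]
Step 16: x=[6.5017] v=[-1.0476]
Step 17: x=[6.4478] v=[-1.0787]
Step 18: x=[6.3926] v=[-1.1042]
Step 19: x=[6.3364] v=[-1.1240]
Step 20: x=[6.2795] v=[-1.1380]
Step 21: x=[6.2222] v=[-1.1462]
Step 22: x=[6.1648] v=[-1.1485]
Step 23: x=[6.1076] v=[-1.1449]
Step 24: x=[6.0508] v=[-1.1354]
Step 25: x=[5.9948] v=[-1.1200]
Step 26: x=[5.9399] v=[-1.0989]
Step 27: x=[5.8863] v=[-1.0721]
Step 28: x=[5.8343] v=[-1.0398]
Step 29: x=[5.7842] v=[-1.0022]
Step 30: x=[5.7362] v=[-0.9594]
Step 31: x=[5.6906] v=[-0.9117]
Step 32: x=[5.6476] v=[-0.8593]
Step 33: x=[5.6075] v=[-0.8024]
Step 34: x=[5.5704] v=[-0.7414]
Step 35: x=[5.5366] v=[-0.6766]
Step 36: x=[5.5062] v=[-0.6083]
Step 37: x=[5.4794] v=[-0.5369]
Step 38: x=[5.4563] v=[-0.4627]
Step 39: x=[5.4370] v=[-0.3861]
Step 40: x=[5.4216] v=[-0.3076]
Step 41: x=[5.4102] v=[-0.2275]
Step 42: x=[5.4029] v=[-0.1462]
Step 43: x=[5.3997] v=[-0.0641]
Step 44: x=[5.4006] v=[0.0183]
First v>=0 after going negative at step 44, time=2.2000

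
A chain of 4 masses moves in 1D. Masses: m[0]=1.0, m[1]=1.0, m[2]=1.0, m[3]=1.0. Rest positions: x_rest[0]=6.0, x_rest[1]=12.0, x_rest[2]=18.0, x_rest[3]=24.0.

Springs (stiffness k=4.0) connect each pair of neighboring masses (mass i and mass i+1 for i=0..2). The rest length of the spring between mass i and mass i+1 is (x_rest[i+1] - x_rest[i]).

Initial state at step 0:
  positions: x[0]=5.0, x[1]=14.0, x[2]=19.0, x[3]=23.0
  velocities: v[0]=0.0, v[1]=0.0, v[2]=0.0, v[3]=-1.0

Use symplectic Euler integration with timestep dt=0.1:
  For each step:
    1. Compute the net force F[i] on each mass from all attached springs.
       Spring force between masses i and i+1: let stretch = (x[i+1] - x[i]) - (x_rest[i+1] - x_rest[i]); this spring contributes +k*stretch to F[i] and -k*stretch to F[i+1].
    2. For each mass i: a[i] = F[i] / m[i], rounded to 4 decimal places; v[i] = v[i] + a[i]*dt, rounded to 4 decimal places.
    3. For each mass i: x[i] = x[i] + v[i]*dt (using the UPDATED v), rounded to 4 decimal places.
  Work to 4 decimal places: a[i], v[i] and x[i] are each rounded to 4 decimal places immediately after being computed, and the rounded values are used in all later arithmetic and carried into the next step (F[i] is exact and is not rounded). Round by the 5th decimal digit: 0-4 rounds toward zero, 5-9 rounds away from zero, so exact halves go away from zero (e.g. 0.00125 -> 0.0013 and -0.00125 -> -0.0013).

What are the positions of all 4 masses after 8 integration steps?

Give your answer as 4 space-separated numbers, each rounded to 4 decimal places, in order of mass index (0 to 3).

Answer: 7.4165 10.8630 17.4907 24.4297

Derivation:
Step 0: x=[5.0000 14.0000 19.0000 23.0000] v=[0.0000 0.0000 0.0000 -1.0000]
Step 1: x=[5.1200 13.8400 18.9600 22.9800] v=[1.2000 -1.6000 -0.4000 -0.2000]
Step 2: x=[5.3488 13.5360 18.8760 23.0392] v=[2.2880 -3.0400 -0.8400 0.5920]
Step 3: x=[5.6651 13.1181 18.7449 23.1719] v=[3.1629 -4.1789 -1.3107 1.3267]
Step 4: x=[6.0395 12.6272 18.5658 23.3675] v=[3.7441 -4.9094 -1.7906 1.9559]
Step 5: x=[6.4374 12.1103 18.3413 23.6110] v=[3.9792 -5.1690 -2.2454 2.4352]
Step 6: x=[6.8222 11.6157 18.0783 23.8837] v=[3.8484 -4.9458 -2.6299 2.7273]
Step 7: x=[7.1588 11.1879 17.7890 24.1642] v=[3.3658 -4.2782 -2.8928 2.8051]
Step 8: x=[7.4165 10.8630 17.4907 24.4297] v=[2.5774 -3.2494 -2.9832 2.6550]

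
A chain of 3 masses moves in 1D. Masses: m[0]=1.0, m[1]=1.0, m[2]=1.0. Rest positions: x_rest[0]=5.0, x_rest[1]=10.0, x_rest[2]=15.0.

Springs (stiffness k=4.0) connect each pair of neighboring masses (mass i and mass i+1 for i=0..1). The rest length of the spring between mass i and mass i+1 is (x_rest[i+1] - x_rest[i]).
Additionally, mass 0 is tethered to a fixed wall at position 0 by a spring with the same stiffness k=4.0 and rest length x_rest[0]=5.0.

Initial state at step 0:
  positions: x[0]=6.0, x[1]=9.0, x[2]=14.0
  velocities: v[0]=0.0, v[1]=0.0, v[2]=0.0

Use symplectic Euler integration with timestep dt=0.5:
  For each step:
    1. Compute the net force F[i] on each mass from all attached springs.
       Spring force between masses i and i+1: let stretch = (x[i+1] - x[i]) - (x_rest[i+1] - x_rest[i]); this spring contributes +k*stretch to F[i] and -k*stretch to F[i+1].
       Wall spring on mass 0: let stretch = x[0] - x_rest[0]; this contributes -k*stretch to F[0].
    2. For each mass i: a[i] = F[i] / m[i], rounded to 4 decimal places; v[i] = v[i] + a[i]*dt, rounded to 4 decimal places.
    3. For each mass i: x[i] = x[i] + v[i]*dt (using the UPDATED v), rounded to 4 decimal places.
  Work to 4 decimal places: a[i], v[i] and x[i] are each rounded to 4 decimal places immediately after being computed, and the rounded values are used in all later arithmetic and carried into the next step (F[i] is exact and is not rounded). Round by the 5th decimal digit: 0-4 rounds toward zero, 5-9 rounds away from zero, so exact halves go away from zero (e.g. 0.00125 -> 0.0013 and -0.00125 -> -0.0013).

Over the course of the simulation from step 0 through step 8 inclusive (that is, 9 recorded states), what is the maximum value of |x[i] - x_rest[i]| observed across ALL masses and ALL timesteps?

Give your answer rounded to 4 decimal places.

Answer: 2.0000

Derivation:
Step 0: x=[6.0000 9.0000 14.0000] v=[0.0000 0.0000 0.0000]
Step 1: x=[3.0000 11.0000 14.0000] v=[-6.0000 4.0000 0.0000]
Step 2: x=[5.0000 8.0000 16.0000] v=[4.0000 -6.0000 4.0000]
Step 3: x=[5.0000 10.0000 15.0000] v=[0.0000 4.0000 -2.0000]
Step 4: x=[5.0000 12.0000 14.0000] v=[0.0000 4.0000 -2.0000]
Step 5: x=[7.0000 9.0000 16.0000] v=[4.0000 -6.0000 4.0000]
Step 6: x=[4.0000 11.0000 16.0000] v=[-6.0000 4.0000 0.0000]
Step 7: x=[4.0000 11.0000 16.0000] v=[0.0000 0.0000 0.0000]
Step 8: x=[7.0000 9.0000 16.0000] v=[6.0000 -4.0000 0.0000]
Max displacement = 2.0000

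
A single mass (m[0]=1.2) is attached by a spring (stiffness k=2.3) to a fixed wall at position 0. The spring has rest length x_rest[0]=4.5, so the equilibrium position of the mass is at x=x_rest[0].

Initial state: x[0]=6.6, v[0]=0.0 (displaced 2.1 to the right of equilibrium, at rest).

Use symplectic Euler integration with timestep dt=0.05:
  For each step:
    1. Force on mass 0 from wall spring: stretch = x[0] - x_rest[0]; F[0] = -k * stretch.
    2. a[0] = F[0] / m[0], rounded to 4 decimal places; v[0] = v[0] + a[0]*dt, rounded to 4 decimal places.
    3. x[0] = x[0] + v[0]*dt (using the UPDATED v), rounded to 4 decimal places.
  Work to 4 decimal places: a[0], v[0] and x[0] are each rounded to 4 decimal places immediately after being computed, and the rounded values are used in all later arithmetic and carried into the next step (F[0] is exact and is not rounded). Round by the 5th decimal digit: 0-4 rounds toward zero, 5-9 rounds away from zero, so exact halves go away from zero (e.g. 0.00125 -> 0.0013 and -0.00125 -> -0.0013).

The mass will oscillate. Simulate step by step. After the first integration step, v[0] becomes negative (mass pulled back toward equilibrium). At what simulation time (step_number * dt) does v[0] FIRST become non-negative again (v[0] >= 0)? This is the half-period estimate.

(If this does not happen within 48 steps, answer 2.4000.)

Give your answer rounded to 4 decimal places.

Step 0: x=[6.6000] v=[0.0000]
Step 1: x=[6.5899] v=[-0.2013]
Step 2: x=[6.5698] v=[-0.4016]
Step 3: x=[6.5398] v=[-0.6000]
Step 4: x=[6.5000] v=[-0.7955]
Step 5: x=[6.4506] v=[-0.9872]
Step 6: x=[6.3919] v=[-1.1741]
Step 7: x=[6.3241] v=[-1.3554]
Step 8: x=[6.2476] v=[-1.5302]
Step 9: x=[6.1627] v=[-1.6977]
Step 10: x=[6.0699] v=[-1.8570]
Step 11: x=[5.9695] v=[-2.0075]
Step 12: x=[5.8621] v=[-2.1483]
Step 13: x=[5.7482] v=[-2.2788]
Step 14: x=[5.6283] v=[-2.3984]
Step 15: x=[5.5030] v=[-2.5065]
Step 16: x=[5.3729] v=[-2.6026]
Step 17: x=[5.2386] v=[-2.6863]
Step 18: x=[5.1007] v=[-2.7571]
Step 19: x=[4.9600] v=[-2.8147]
Step 20: x=[4.8171] v=[-2.8588]
Step 21: x=[4.6726] v=[-2.8892]
Step 22: x=[4.5273] v=[-2.9057]
Step 23: x=[4.3819] v=[-2.9083]
Step 24: x=[4.2371] v=[-2.8970]
Step 25: x=[4.0935] v=[-2.8718]
Step 26: x=[3.9519] v=[-2.8328]
Step 27: x=[3.8129] v=[-2.7803]
Step 28: x=[3.6772] v=[-2.7145]
Step 29: x=[3.5454] v=[-2.6357]
Step 30: x=[3.4182] v=[-2.5442]
Step 31: x=[3.2962] v=[-2.4405]
Step 32: x=[3.1799] v=[-2.3251]
Step 33: x=[3.0700] v=[-2.1986]
Step 34: x=[2.9669] v=[-2.0616]
Step 35: x=[2.8712] v=[-1.9147]
Step 36: x=[2.7833] v=[-1.7586]
Step 37: x=[2.7036] v=[-1.5941]
Step 38: x=[2.6325] v=[-1.4219]
Step 39: x=[2.5704] v=[-1.2429]
Step 40: x=[2.5175] v=[-1.0580]
Step 41: x=[2.4741] v=[-0.8680]
Step 42: x=[2.4404] v=[-0.6739]
Step 43: x=[2.4166] v=[-0.4765]
Step 44: x=[2.4028] v=[-0.2768]
Step 45: x=[2.3990] v=[-0.0758]
Step 46: x=[2.4053] v=[0.1255]
First v>=0 after going negative at step 46, time=2.3000

Answer: 2.3000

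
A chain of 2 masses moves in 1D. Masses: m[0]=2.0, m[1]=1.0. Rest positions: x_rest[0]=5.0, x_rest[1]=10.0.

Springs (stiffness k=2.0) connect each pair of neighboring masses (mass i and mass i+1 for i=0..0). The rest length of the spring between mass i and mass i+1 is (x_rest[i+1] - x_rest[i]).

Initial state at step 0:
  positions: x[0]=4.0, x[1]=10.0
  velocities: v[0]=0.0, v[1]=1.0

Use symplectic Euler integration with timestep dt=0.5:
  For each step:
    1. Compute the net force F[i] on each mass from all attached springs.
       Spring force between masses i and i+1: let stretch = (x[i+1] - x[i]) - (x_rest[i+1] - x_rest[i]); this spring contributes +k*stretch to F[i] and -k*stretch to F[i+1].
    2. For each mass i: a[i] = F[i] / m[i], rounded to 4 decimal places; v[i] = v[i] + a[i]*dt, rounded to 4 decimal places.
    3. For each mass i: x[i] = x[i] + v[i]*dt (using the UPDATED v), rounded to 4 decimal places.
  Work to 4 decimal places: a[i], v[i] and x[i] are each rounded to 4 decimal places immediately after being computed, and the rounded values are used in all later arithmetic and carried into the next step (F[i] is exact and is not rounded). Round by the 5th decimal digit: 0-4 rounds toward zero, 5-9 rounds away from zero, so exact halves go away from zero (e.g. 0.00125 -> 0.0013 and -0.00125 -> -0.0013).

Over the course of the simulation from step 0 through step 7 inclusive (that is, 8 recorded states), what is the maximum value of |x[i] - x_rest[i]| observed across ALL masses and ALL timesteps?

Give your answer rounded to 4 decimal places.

Step 0: x=[4.0000 10.0000] v=[0.0000 1.0000]
Step 1: x=[4.2500 10.0000] v=[0.5000 0.0000]
Step 2: x=[4.6875 9.6250] v=[0.8750 -0.7500]
Step 3: x=[5.1094 9.2813] v=[0.8438 -0.6875]
Step 4: x=[5.3243 9.3516] v=[0.4298 0.1406]
Step 5: x=[5.2960 9.9083] v=[-0.0566 1.1133]
Step 6: x=[5.1708 10.6588] v=[-0.2505 1.5010]
Step 7: x=[5.1676 11.1653] v=[-0.0065 1.0130]
Max displacement = 1.1653

Answer: 1.1653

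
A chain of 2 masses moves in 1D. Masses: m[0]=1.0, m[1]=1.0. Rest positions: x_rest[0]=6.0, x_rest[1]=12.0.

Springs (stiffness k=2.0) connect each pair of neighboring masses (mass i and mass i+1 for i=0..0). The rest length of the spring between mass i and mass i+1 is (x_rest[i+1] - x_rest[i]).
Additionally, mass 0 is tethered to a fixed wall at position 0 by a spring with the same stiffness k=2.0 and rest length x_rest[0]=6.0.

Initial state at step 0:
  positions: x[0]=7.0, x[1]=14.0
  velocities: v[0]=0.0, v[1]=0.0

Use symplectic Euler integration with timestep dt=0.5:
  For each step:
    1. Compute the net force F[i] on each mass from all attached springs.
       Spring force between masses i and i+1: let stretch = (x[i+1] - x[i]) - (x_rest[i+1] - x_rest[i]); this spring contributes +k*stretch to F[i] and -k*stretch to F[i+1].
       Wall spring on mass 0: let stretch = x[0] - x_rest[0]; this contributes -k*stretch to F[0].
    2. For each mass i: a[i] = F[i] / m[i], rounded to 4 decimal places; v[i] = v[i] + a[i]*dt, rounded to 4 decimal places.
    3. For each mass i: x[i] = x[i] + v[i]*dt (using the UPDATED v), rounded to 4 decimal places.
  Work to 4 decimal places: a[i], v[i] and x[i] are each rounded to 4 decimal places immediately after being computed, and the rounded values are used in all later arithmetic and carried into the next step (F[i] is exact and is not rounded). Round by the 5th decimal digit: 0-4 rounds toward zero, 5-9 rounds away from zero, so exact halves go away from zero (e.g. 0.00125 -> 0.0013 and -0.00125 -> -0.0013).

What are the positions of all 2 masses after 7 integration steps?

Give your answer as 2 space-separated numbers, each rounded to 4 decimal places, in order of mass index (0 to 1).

Step 0: x=[7.0000 14.0000] v=[0.0000 0.0000]
Step 1: x=[7.0000 13.5000] v=[0.0000 -1.0000]
Step 2: x=[6.7500 12.7500] v=[-0.5000 -1.5000]
Step 3: x=[6.1250 12.0000] v=[-1.2500 -1.5000]
Step 4: x=[5.3750 11.3125] v=[-1.5000 -1.3750]
Step 5: x=[4.9063 10.6563] v=[-0.9375 -1.3125]
Step 6: x=[4.8594 10.1251] v=[-0.0938 -1.0625]
Step 7: x=[5.0157 9.9610] v=[0.3125 -0.3282]

Answer: 5.0157 9.9610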